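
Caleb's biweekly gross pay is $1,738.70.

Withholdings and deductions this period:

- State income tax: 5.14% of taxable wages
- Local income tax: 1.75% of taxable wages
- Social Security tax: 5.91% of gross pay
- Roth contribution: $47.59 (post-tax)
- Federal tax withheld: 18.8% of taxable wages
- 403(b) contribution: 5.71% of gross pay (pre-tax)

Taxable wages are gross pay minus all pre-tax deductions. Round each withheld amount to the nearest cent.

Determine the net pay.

$1,067.90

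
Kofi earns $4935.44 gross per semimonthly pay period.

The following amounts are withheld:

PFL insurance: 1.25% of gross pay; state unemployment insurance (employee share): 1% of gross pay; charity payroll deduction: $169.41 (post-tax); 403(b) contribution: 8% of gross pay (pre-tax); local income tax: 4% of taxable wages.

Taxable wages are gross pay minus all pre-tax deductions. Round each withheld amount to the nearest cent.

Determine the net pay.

403(b) contribution: $4935.44 × 0.08 = $394.84
Taxable wages = $4935.44 − $394.84 = $4540.60
Local income tax: $4540.60 × 0.04 = $181.62
State unemployment insurance (employee share): $4935.44 × 0.01 = $49.35
PFL insurance: $4935.44 × 0.0125 = $61.69
Charity payroll deduction: $169.41
Total deductions = $394.84 + $181.62 + $49.35 + $61.69 + $169.41 = $856.91
Net pay = $4935.44 − $856.91 = $4078.53

$4078.53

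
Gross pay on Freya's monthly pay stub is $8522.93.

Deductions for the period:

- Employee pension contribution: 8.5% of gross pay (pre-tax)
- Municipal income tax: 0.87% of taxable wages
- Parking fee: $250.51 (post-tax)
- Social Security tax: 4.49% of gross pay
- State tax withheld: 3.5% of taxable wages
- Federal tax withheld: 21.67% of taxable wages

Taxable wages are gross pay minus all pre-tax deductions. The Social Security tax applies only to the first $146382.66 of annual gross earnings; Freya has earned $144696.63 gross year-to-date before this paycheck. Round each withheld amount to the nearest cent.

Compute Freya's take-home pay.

Employee pension contribution: $8522.93 × 0.085 = $724.45
Taxable wages = $8522.93 − $724.45 = $7798.48
Municipal income tax: $7798.48 × 0.0087 = $67.85
Federal tax withheld: $7798.48 × 0.2167 = $1689.93
State tax withheld: $7798.48 × 0.035 = $272.95
Social Security tax: only $146382.66 − $144696.63 = $1686.03 of this check is subject → $1686.03 × 0.0449 = $75.70
Parking fee: $250.51
Total deductions = $724.45 + $67.85 + $1689.93 + $272.95 + $75.70 + $250.51 = $3081.39
Net pay = $8522.93 − $3081.39 = $5441.54

$5441.54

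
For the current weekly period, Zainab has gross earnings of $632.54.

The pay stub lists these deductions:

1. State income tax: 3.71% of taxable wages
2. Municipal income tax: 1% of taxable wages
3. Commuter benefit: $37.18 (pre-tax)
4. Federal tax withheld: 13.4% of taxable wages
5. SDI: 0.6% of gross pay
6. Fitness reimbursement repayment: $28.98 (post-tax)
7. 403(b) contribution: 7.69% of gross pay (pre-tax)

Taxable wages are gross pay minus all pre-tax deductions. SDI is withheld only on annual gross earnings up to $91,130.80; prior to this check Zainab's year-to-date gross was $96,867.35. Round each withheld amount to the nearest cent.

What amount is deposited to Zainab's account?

403(b) contribution: $632.54 × 0.0769 = $48.64
Commuter benefit: $37.18
Pre-tax total = $48.64 + $37.18 = $85.82
Taxable wages = $632.54 − $85.82 = $546.72
Municipal income tax: $546.72 × 0.01 = $5.47
Federal tax withheld: $546.72 × 0.134 = $73.26
State income tax: $546.72 × 0.0371 = $20.28
SDI: annual cap $91,130.80 already reached (YTD $96,867.35), so $0.00
Fitness reimbursement repayment: $28.98
Total deductions = $48.64 + $37.18 + $5.47 + $73.26 + $20.28 + $0.00 + $28.98 = $213.81
Net pay = $632.54 − $213.81 = $418.73

$418.73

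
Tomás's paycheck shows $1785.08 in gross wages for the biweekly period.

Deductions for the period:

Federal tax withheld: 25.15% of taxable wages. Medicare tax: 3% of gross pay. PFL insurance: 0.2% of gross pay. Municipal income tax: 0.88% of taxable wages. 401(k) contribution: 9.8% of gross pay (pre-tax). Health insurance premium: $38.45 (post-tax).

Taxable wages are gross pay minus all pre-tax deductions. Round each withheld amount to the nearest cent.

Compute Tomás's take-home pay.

401(k) contribution: $1785.08 × 0.098 = $174.94
Taxable wages = $1785.08 − $174.94 = $1610.14
Federal tax withheld: $1610.14 × 0.2515 = $404.95
Municipal income tax: $1610.14 × 0.0088 = $14.17
PFL insurance: $1785.08 × 0.002 = $3.57
Medicare tax: $1785.08 × 0.03 = $53.55
Health insurance premium: $38.45
Total deductions = $174.94 + $404.95 + $14.17 + $3.57 + $53.55 + $38.45 = $689.63
Net pay = $1785.08 − $689.63 = $1095.45

$1095.45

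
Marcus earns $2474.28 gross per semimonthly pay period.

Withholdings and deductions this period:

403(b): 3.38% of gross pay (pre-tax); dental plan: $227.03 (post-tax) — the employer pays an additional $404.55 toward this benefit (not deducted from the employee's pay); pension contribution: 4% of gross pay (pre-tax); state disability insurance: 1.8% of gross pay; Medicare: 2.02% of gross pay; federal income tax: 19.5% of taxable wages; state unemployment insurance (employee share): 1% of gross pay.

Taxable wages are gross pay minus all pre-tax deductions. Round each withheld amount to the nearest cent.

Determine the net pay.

Pension contribution: $2474.28 × 0.04 = $98.97
403(b): $2474.28 × 0.0338 = $83.63
Pre-tax total = $98.97 + $83.63 = $182.60
Taxable wages = $2474.28 − $182.60 = $2291.68
Federal income tax: $2291.68 × 0.195 = $446.88
State disability insurance: $2474.28 × 0.018 = $44.54
State unemployment insurance (employee share): $2474.28 × 0.01 = $24.74
Medicare: $2474.28 × 0.0202 = $49.98
Dental plan: $227.03
(Employer's $404.55 toward dental plan is not withheld from the employee.)
Total deductions = $98.97 + $83.63 + $446.88 + $44.54 + $24.74 + $49.98 + $227.03 = $975.77
Net pay = $2474.28 − $975.77 = $1498.51

$1498.51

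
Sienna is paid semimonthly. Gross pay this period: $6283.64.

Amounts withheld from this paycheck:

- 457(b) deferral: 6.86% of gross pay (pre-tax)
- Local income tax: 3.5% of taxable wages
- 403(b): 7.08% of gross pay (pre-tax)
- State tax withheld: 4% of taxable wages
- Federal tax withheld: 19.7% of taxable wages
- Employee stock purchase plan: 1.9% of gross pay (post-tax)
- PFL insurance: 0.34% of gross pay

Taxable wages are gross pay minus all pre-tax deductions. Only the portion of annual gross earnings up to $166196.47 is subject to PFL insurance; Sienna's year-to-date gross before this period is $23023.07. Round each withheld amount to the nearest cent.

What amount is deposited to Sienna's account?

457(b) deferral: $6283.64 × 0.0686 = $431.06
403(b): $6283.64 × 0.0708 = $444.88
Pre-tax total = $431.06 + $444.88 = $875.94
Taxable wages = $6283.64 − $875.94 = $5407.70
State tax withheld: $5407.70 × 0.04 = $216.31
Federal tax withheld: $5407.70 × 0.197 = $1065.32
Local income tax: $5407.70 × 0.035 = $189.27
PFL insurance: cap not yet reached, full $6283.64 is subject → $6283.64 × 0.0034 = $21.36
Employee stock purchase plan: $6283.64 × 0.019 = $119.39
Total deductions = $431.06 + $444.88 + $216.31 + $1065.32 + $189.27 + $21.36 + $119.39 = $2487.59
Net pay = $6283.64 − $2487.59 = $3796.05

$3796.05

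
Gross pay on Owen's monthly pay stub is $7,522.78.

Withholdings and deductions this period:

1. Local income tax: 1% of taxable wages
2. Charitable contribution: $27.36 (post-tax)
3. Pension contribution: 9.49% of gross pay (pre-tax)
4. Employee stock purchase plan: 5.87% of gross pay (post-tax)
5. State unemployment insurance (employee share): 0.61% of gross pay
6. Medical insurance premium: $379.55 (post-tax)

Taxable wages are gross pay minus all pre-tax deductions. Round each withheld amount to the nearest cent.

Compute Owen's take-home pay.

Pension contribution: $7,522.78 × 0.0949 = $713.91
Taxable wages = $7,522.78 − $713.91 = $6,808.87
Local income tax: $6,808.87 × 0.01 = $68.09
State unemployment insurance (employee share): $7,522.78 × 0.0061 = $45.89
Medical insurance premium: $379.55
Employee stock purchase plan: $7,522.78 × 0.0587 = $441.59
Charitable contribution: $27.36
Total deductions = $713.91 + $68.09 + $45.89 + $379.55 + $441.59 + $27.36 = $1,676.39
Net pay = $7,522.78 − $1,676.39 = $5,846.39

$5,846.39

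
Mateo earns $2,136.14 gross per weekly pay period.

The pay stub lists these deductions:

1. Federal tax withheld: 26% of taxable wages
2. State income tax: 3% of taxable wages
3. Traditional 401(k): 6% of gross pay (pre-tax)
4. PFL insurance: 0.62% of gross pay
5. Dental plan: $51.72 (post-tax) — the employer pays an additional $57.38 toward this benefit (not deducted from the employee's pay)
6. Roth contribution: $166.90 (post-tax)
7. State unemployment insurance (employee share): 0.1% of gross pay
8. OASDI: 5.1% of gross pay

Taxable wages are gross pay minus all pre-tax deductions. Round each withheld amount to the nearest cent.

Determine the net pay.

Traditional 401(k): $2,136.14 × 0.06 = $128.17
Taxable wages = $2,136.14 − $128.17 = $2,007.97
State income tax: $2,007.97 × 0.03 = $60.24
Federal tax withheld: $2,007.97 × 0.26 = $522.07
PFL insurance: $2,136.14 × 0.0062 = $13.24
OASDI: $2,136.14 × 0.051 = $108.94
State unemployment insurance (employee share): $2,136.14 × 0.001 = $2.14
Roth contribution: $166.90
Dental plan: $51.72
(Employer's $57.38 toward dental plan is not withheld from the employee.)
Total deductions = $128.17 + $60.24 + $522.07 + $13.24 + $108.94 + $2.14 + $166.90 + $51.72 = $1,053.42
Net pay = $2,136.14 − $1,053.42 = $1,082.72

$1,082.72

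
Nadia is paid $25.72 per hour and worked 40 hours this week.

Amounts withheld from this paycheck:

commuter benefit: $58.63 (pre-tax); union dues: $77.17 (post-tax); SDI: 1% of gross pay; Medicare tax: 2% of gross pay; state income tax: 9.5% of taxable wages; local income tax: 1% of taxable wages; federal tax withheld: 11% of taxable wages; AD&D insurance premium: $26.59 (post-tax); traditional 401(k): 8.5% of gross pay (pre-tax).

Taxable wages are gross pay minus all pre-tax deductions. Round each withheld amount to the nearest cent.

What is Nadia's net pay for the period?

$558.30

Gross pay: 40 × $25.72 = $1,028.80
Traditional 401(k): $1,028.80 × 0.085 = $87.45
Commuter benefit: $58.63
Pre-tax total = $87.45 + $58.63 = $146.08
Taxable wages = $1,028.80 − $146.08 = $882.72
State income tax: $882.72 × 0.095 = $83.86
Local income tax: $882.72 × 0.01 = $8.83
Federal tax withheld: $882.72 × 0.11 = $97.10
Medicare tax: $1,028.80 × 0.02 = $20.58
SDI: $1,028.80 × 0.01 = $10.29
Union dues: $77.17
AD&D insurance premium: $26.59
Total deductions = $87.45 + $58.63 + $83.86 + $8.83 + $97.10 + $20.58 + $10.29 + $77.17 + $26.59 = $470.50
Net pay = $1,028.80 − $470.50 = $558.30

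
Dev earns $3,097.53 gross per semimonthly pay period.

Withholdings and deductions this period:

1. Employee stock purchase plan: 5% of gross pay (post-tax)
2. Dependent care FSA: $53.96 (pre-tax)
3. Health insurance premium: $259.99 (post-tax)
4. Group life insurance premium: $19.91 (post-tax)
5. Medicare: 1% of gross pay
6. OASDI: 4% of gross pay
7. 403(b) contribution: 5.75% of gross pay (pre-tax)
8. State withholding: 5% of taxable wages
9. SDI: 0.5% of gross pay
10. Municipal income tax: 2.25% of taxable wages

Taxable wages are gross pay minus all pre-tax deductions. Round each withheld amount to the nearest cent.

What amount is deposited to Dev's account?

Dependent care FSA: $53.96
403(b) contribution: $3,097.53 × 0.0575 = $178.11
Pre-tax total = $53.96 + $178.11 = $232.07
Taxable wages = $3,097.53 − $232.07 = $2,865.46
State withholding: $2,865.46 × 0.05 = $143.27
Municipal income tax: $2,865.46 × 0.0225 = $64.47
OASDI: $3,097.53 × 0.04 = $123.90
SDI: $3,097.53 × 0.005 = $15.49
Medicare: $3,097.53 × 0.01 = $30.98
Group life insurance premium: $19.91
Health insurance premium: $259.99
Employee stock purchase plan: $3,097.53 × 0.05 = $154.88
Total deductions = $53.96 + $178.11 + $143.27 + $64.47 + $123.90 + $15.49 + $30.98 + $19.91 + $259.99 + $154.88 = $1,044.96
Net pay = $3,097.53 − $1,044.96 = $2,052.57

$2,052.57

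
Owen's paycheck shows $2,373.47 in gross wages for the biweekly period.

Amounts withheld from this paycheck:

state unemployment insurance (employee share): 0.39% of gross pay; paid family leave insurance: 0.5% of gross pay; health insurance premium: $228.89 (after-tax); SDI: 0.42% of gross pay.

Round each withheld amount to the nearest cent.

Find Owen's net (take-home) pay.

$2,113.48

SDI: $2,373.47 × 0.0042 = $9.97
State unemployment insurance (employee share): $2,373.47 × 0.0039 = $9.26
Paid family leave insurance: $2,373.47 × 0.005 = $11.87
Health insurance premium: $228.89
Total deductions = $9.97 + $9.26 + $11.87 + $228.89 = $259.99
Net pay = $2,373.47 − $259.99 = $2,113.48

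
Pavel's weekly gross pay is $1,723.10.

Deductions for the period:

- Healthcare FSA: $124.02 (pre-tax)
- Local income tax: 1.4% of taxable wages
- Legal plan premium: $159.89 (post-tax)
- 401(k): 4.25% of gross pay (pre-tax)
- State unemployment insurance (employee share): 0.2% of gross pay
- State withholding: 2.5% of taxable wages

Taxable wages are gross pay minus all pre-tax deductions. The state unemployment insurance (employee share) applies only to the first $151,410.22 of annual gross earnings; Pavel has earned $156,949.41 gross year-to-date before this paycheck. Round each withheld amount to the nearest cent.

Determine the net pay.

401(k): $1,723.10 × 0.0425 = $73.23
Healthcare FSA: $124.02
Pre-tax total = $73.23 + $124.02 = $197.25
Taxable wages = $1,723.10 − $197.25 = $1,525.85
Local income tax: $1,525.85 × 0.014 = $21.36
State withholding: $1,525.85 × 0.025 = $38.15
State unemployment insurance (employee share): annual cap $151,410.22 already reached (YTD $156,949.41), so $0.00
Legal plan premium: $159.89
Total deductions = $73.23 + $124.02 + $21.36 + $38.15 + $0.00 + $159.89 = $416.65
Net pay = $1,723.10 − $416.65 = $1,306.45

$1,306.45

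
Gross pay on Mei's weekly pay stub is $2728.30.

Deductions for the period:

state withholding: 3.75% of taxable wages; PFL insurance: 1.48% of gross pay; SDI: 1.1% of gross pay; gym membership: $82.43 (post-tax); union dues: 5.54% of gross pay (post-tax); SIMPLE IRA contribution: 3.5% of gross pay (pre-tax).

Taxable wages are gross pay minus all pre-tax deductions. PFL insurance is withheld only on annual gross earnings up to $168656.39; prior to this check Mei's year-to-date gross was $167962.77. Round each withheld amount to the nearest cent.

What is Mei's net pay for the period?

$2260.22

SIMPLE IRA contribution: $2728.30 × 0.035 = $95.49
Taxable wages = $2728.30 − $95.49 = $2632.81
State withholding: $2632.81 × 0.0375 = $98.73
PFL insurance: only $168656.39 − $167962.77 = $693.62 of this check is subject → $693.62 × 0.0148 = $10.27
SDI: $2728.30 × 0.011 = $30.01
Gym membership: $82.43
Union dues: $2728.30 × 0.0554 = $151.15
Total deductions = $95.49 + $98.73 + $10.27 + $30.01 + $82.43 + $151.15 = $468.08
Net pay = $2728.30 − $468.08 = $2260.22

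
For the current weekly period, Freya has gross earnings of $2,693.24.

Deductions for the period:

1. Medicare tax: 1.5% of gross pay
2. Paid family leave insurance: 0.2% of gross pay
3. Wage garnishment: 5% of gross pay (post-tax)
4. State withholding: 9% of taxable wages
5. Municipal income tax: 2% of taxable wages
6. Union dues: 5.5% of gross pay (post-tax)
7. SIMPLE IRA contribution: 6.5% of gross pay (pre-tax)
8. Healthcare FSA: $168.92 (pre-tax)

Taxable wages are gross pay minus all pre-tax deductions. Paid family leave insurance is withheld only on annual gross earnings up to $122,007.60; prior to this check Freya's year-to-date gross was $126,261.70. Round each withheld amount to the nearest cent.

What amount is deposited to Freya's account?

$1,767.65

Healthcare FSA: $168.92
SIMPLE IRA contribution: $2,693.24 × 0.065 = $175.06
Pre-tax total = $168.92 + $175.06 = $343.98
Taxable wages = $2,693.24 − $343.98 = $2,349.26
State withholding: $2,349.26 × 0.09 = $211.43
Municipal income tax: $2,349.26 × 0.02 = $46.99
Paid family leave insurance: annual cap $122,007.60 already reached (YTD $126,261.70), so $0.00
Medicare tax: $2,693.24 × 0.015 = $40.40
Union dues: $2,693.24 × 0.055 = $148.13
Wage garnishment: $2,693.24 × 0.05 = $134.66
Total deductions = $168.92 + $175.06 + $211.43 + $46.99 + $0.00 + $40.40 + $148.13 + $134.66 = $925.59
Net pay = $2,693.24 − $925.59 = $1,767.65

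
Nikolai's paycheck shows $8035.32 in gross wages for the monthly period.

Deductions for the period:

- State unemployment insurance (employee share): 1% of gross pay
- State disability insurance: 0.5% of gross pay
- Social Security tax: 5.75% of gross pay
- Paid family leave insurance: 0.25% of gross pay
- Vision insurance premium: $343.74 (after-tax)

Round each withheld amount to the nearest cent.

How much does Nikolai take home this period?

Paid family leave insurance: $8035.32 × 0.0025 = $20.09
State unemployment insurance (employee share): $8035.32 × 0.01 = $80.35
Social Security tax: $8035.32 × 0.0575 = $462.03
State disability insurance: $8035.32 × 0.005 = $40.18
Vision insurance premium: $343.74
Total deductions = $20.09 + $80.35 + $462.03 + $40.18 + $343.74 = $946.39
Net pay = $8035.32 − $946.39 = $7088.93

$7088.93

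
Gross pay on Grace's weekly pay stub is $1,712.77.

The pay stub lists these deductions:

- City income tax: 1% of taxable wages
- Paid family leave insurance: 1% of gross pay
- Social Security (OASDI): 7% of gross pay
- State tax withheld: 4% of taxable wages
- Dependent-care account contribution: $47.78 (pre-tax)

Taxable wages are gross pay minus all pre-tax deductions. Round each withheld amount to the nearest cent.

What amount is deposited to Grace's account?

Dependent-care account contribution: $47.78
Taxable wages = $1,712.77 − $47.78 = $1,664.99
State tax withheld: $1,664.99 × 0.04 = $66.60
City income tax: $1,664.99 × 0.01 = $16.65
Paid family leave insurance: $1,712.77 × 0.01 = $17.13
Social Security (OASDI): $1,712.77 × 0.07 = $119.89
Total deductions = $47.78 + $66.60 + $16.65 + $17.13 + $119.89 = $268.05
Net pay = $1,712.77 − $268.05 = $1,444.72

$1,444.72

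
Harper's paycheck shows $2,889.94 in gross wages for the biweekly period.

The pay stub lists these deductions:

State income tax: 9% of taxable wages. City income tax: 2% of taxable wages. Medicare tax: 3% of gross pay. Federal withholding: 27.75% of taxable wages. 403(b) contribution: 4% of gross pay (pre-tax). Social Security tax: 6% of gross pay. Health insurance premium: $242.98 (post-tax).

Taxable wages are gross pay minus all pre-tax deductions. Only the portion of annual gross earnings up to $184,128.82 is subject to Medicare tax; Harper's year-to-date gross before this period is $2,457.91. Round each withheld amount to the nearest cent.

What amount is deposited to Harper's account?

403(b) contribution: $2,889.94 × 0.04 = $115.60
Taxable wages = $2,889.94 − $115.60 = $2,774.34
City income tax: $2,774.34 × 0.02 = $55.49
Federal withholding: $2,774.34 × 0.2775 = $769.88
State income tax: $2,774.34 × 0.09 = $249.69
Social Security tax: $2,889.94 × 0.06 = $173.40
Medicare tax: cap not yet reached, full $2,889.94 is subject → $2,889.94 × 0.03 = $86.70
Health insurance premium: $242.98
Total deductions = $115.60 + $55.49 + $769.88 + $249.69 + $173.40 + $86.70 + $242.98 = $1,693.74
Net pay = $2,889.94 − $1,693.74 = $1,196.20

$1,196.20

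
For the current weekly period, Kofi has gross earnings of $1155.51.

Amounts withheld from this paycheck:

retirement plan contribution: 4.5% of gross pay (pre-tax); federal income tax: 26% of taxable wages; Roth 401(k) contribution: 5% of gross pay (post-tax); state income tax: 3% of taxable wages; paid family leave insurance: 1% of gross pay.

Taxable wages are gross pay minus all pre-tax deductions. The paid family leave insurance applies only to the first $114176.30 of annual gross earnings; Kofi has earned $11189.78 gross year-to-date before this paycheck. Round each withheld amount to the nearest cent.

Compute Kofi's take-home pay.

$714.15

Retirement plan contribution: $1155.51 × 0.045 = $52.00
Taxable wages = $1155.51 − $52.00 = $1103.51
Federal income tax: $1103.51 × 0.26 = $286.91
State income tax: $1103.51 × 0.03 = $33.11
Paid family leave insurance: cap not yet reached, full $1155.51 is subject → $1155.51 × 0.01 = $11.56
Roth 401(k) contribution: $1155.51 × 0.05 = $57.78
Total deductions = $52.00 + $286.91 + $33.11 + $11.56 + $57.78 = $441.36
Net pay = $1155.51 − $441.36 = $714.15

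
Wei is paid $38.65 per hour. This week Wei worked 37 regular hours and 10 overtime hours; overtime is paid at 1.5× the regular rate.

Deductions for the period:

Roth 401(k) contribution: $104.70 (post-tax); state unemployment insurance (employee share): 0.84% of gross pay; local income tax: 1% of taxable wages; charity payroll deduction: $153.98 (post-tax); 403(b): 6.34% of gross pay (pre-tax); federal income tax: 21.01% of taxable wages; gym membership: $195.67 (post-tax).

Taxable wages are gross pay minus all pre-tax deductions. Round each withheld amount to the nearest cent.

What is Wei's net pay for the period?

Regular pay: 37 × $38.65 = $1,430.05
Overtime pay: 10 × $38.65 × 1.5 = $579.75
Gross pay = $1,430.05 + $579.75 = $2,009.80
403(b): $2,009.80 × 0.0634 = $127.42
Taxable wages = $2,009.80 − $127.42 = $1,882.38
Local income tax: $1,882.38 × 0.01 = $18.82
Federal income tax: $1,882.38 × 0.2101 = $395.49
State unemployment insurance (employee share): $2,009.80 × 0.0084 = $16.88
Roth 401(k) contribution: $104.70
Charity payroll deduction: $153.98
Gym membership: $195.67
Total deductions = $127.42 + $18.82 + $395.49 + $16.88 + $104.70 + $153.98 + $195.67 = $1,012.96
Net pay = $2,009.80 − $1,012.96 = $996.84

$996.84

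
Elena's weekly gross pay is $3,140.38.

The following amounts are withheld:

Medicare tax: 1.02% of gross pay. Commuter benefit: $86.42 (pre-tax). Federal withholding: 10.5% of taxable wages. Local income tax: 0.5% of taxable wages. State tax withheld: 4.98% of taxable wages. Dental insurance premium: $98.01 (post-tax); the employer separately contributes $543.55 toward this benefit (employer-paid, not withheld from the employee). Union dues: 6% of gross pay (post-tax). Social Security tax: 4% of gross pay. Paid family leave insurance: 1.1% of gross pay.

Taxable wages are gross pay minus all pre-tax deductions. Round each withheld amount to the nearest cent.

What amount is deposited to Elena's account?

$2,087.31

Commuter benefit: $86.42
Taxable wages = $3,140.38 − $86.42 = $3,053.96
Local income tax: $3,053.96 × 0.005 = $15.27
State tax withheld: $3,053.96 × 0.0498 = $152.09
Federal withholding: $3,053.96 × 0.105 = $320.67
Paid family leave insurance: $3,140.38 × 0.011 = $34.54
Medicare tax: $3,140.38 × 0.0102 = $32.03
Social Security tax: $3,140.38 × 0.04 = $125.62
Union dues: $3,140.38 × 0.06 = $188.42
Dental insurance premium: $98.01
(Employer's $543.55 toward dental insurance premium is not withheld from the employee.)
Total deductions = $86.42 + $15.27 + $152.09 + $320.67 + $34.54 + $32.03 + $125.62 + $188.42 + $98.01 = $1,053.07
Net pay = $3,140.38 − $1,053.07 = $2,087.31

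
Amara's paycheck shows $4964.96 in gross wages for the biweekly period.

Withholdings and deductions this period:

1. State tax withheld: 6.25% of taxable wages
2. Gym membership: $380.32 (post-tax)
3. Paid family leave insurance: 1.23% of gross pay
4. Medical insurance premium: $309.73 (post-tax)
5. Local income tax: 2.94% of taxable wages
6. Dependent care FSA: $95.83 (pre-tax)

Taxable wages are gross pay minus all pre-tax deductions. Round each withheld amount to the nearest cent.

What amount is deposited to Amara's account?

$3670.54

Dependent care FSA: $95.83
Taxable wages = $4964.96 − $95.83 = $4869.13
Local income tax: $4869.13 × 0.0294 = $143.15
State tax withheld: $4869.13 × 0.0625 = $304.32
Paid family leave insurance: $4964.96 × 0.0123 = $61.07
Medical insurance premium: $309.73
Gym membership: $380.32
Total deductions = $95.83 + $143.15 + $304.32 + $61.07 + $309.73 + $380.32 = $1294.42
Net pay = $4964.96 − $1294.42 = $3670.54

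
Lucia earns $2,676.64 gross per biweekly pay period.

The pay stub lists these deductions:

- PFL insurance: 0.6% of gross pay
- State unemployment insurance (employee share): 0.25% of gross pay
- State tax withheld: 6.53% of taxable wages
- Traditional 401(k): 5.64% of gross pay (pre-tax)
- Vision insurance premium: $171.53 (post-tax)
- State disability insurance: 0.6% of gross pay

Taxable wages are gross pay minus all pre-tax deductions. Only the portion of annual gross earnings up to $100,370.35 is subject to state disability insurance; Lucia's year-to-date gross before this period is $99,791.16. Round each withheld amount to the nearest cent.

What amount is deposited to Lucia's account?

$2,162.99

Traditional 401(k): $2,676.64 × 0.0564 = $150.96
Taxable wages = $2,676.64 − $150.96 = $2,525.68
State tax withheld: $2,525.68 × 0.0653 = $164.93
State unemployment insurance (employee share): $2,676.64 × 0.0025 = $6.69
PFL insurance: $2,676.64 × 0.006 = $16.06
State disability insurance: only $100,370.35 − $99,791.16 = $579.19 of this check is subject → $579.19 × 0.006 = $3.48
Vision insurance premium: $171.53
Total deductions = $150.96 + $164.93 + $6.69 + $16.06 + $3.48 + $171.53 = $513.65
Net pay = $2,676.64 − $513.65 = $2,162.99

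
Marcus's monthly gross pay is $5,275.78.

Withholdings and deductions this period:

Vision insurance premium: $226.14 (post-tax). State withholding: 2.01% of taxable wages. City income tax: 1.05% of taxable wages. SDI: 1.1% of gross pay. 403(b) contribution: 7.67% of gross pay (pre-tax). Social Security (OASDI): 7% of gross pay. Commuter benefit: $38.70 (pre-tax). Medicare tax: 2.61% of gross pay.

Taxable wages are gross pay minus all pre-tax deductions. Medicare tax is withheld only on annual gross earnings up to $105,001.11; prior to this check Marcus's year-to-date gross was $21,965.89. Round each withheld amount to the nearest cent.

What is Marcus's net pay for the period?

Commuter benefit: $38.70
403(b) contribution: $5,275.78 × 0.0767 = $404.65
Pre-tax total = $38.70 + $404.65 = $443.35
Taxable wages = $5,275.78 − $443.35 = $4,832.43
City income tax: $4,832.43 × 0.0105 = $50.74
State withholding: $4,832.43 × 0.0201 = $97.13
Medicare tax: cap not yet reached, full $5,275.78 is subject → $5,275.78 × 0.0261 = $137.70
SDI: $5,275.78 × 0.011 = $58.03
Social Security (OASDI): $5,275.78 × 0.07 = $369.30
Vision insurance premium: $226.14
Total deductions = $38.70 + $404.65 + $50.74 + $97.13 + $137.70 + $58.03 + $369.30 + $226.14 = $1,382.39
Net pay = $5,275.78 − $1,382.39 = $3,893.39

$3,893.39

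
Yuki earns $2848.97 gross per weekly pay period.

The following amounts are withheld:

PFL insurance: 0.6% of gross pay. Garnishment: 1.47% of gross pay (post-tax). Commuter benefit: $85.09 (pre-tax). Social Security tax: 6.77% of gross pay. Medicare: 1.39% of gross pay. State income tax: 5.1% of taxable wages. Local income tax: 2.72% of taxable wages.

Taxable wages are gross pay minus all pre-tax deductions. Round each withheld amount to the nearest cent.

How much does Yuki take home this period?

Commuter benefit: $85.09
Taxable wages = $2848.97 − $85.09 = $2763.88
State income tax: $2763.88 × 0.051 = $140.96
Local income tax: $2763.88 × 0.0272 = $75.18
PFL insurance: $2848.97 × 0.006 = $17.09
Social Security tax: $2848.97 × 0.0677 = $192.88
Medicare: $2848.97 × 0.0139 = $39.60
Garnishment: $2848.97 × 0.0147 = $41.88
Total deductions = $85.09 + $140.96 + $75.18 + $17.09 + $192.88 + $39.60 + $41.88 = $592.68
Net pay = $2848.97 − $592.68 = $2256.29

$2256.29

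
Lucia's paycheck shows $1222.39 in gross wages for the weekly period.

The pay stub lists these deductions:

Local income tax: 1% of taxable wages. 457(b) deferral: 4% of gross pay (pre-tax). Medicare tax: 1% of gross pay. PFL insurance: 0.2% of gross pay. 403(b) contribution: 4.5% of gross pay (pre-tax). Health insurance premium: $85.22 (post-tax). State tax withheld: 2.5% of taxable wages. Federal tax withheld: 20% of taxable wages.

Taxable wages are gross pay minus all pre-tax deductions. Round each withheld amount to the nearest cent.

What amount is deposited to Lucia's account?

457(b) deferral: $1222.39 × 0.04 = $48.90
403(b) contribution: $1222.39 × 0.045 = $55.01
Pre-tax total = $48.90 + $55.01 = $103.91
Taxable wages = $1222.39 − $103.91 = $1118.48
Local income tax: $1118.48 × 0.01 = $11.18
State tax withheld: $1118.48 × 0.025 = $27.96
Federal tax withheld: $1118.48 × 0.2 = $223.70
PFL insurance: $1222.39 × 0.002 = $2.44
Medicare tax: $1222.39 × 0.01 = $12.22
Health insurance premium: $85.22
Total deductions = $48.90 + $55.01 + $11.18 + $27.96 + $223.70 + $2.44 + $12.22 + $85.22 = $466.63
Net pay = $1222.39 − $466.63 = $755.76

$755.76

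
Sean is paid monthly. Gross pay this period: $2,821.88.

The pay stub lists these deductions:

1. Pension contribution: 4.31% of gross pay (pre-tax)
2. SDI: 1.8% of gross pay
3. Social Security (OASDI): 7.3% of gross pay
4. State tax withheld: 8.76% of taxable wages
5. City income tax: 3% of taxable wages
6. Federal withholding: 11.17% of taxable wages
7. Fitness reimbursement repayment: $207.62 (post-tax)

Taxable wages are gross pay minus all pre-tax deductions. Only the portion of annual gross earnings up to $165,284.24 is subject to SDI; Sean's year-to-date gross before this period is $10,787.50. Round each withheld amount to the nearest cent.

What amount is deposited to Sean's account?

Pension contribution: $2,821.88 × 0.0431 = $121.62
Taxable wages = $2,821.88 − $121.62 = $2,700.26
City income tax: $2,700.26 × 0.03 = $81.01
Federal withholding: $2,700.26 × 0.1117 = $301.62
State tax withheld: $2,700.26 × 0.0876 = $236.54
SDI: cap not yet reached, full $2,821.88 is subject → $2,821.88 × 0.018 = $50.79
Social Security (OASDI): $2,821.88 × 0.073 = $206.00
Fitness reimbursement repayment: $207.62
Total deductions = $121.62 + $81.01 + $301.62 + $236.54 + $50.79 + $206.00 + $207.62 = $1,205.20
Net pay = $2,821.88 − $1,205.20 = $1,616.68

$1,616.68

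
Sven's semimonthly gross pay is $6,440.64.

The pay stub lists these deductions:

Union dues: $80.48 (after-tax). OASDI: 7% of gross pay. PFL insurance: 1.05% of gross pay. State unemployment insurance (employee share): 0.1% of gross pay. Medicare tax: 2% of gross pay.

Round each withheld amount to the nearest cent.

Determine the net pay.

$5,706.44

PFL insurance: $6,440.64 × 0.0105 = $67.63
State unemployment insurance (employee share): $6,440.64 × 0.001 = $6.44
OASDI: $6,440.64 × 0.07 = $450.84
Medicare tax: $6,440.64 × 0.02 = $128.81
Union dues: $80.48
Total deductions = $67.63 + $6.44 + $450.84 + $128.81 + $80.48 = $734.20
Net pay = $6,440.64 − $734.20 = $5,706.44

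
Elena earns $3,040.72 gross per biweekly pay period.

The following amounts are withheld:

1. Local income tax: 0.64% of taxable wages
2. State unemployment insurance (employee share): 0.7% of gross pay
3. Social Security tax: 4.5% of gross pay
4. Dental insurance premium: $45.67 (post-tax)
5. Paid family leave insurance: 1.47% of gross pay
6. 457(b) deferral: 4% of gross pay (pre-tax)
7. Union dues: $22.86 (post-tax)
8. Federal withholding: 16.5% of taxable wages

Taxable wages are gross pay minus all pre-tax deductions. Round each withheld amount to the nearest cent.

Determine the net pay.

$2,147.41

457(b) deferral: $3,040.72 × 0.04 = $121.63
Taxable wages = $3,040.72 − $121.63 = $2,919.09
Local income tax: $2,919.09 × 0.0064 = $18.68
Federal withholding: $2,919.09 × 0.165 = $481.65
Paid family leave insurance: $3,040.72 × 0.0147 = $44.70
State unemployment insurance (employee share): $3,040.72 × 0.007 = $21.29
Social Security tax: $3,040.72 × 0.045 = $136.83
Dental insurance premium: $45.67
Union dues: $22.86
Total deductions = $121.63 + $18.68 + $481.65 + $44.70 + $21.29 + $136.83 + $45.67 + $22.86 = $893.31
Net pay = $3,040.72 − $893.31 = $2,147.41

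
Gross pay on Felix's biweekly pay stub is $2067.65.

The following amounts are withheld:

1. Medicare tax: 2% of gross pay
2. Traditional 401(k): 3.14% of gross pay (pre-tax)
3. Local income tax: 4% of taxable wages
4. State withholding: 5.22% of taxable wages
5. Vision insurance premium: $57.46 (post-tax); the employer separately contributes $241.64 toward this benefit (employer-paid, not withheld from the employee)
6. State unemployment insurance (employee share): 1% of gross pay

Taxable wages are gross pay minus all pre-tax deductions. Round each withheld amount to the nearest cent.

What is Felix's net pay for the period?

Traditional 401(k): $2067.65 × 0.0314 = $64.92
Taxable wages = $2067.65 − $64.92 = $2002.73
State withholding: $2002.73 × 0.0522 = $104.54
Local income tax: $2002.73 × 0.04 = $80.11
State unemployment insurance (employee share): $2067.65 × 0.01 = $20.68
Medicare tax: $2067.65 × 0.02 = $41.35
Vision insurance premium: $57.46
(Employer's $241.64 toward vision insurance premium is not withheld from the employee.)
Total deductions = $64.92 + $104.54 + $80.11 + $20.68 + $41.35 + $57.46 = $369.06
Net pay = $2067.65 − $369.06 = $1698.59

$1698.59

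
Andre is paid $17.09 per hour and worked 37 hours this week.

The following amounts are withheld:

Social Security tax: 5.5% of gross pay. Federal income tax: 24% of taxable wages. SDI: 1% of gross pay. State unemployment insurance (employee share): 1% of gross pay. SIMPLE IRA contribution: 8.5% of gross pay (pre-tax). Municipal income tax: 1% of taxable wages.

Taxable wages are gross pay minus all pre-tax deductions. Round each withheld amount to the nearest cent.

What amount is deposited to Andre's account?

$386.51

Gross pay: 37 × $17.09 = $632.33
SIMPLE IRA contribution: $632.33 × 0.085 = $53.75
Taxable wages = $632.33 − $53.75 = $578.58
Municipal income tax: $578.58 × 0.01 = $5.79
Federal income tax: $578.58 × 0.24 = $138.86
State unemployment insurance (employee share): $632.33 × 0.01 = $6.32
SDI: $632.33 × 0.01 = $6.32
Social Security tax: $632.33 × 0.055 = $34.78
Total deductions = $53.75 + $5.79 + $138.86 + $6.32 + $6.32 + $34.78 = $245.82
Net pay = $632.33 − $245.82 = $386.51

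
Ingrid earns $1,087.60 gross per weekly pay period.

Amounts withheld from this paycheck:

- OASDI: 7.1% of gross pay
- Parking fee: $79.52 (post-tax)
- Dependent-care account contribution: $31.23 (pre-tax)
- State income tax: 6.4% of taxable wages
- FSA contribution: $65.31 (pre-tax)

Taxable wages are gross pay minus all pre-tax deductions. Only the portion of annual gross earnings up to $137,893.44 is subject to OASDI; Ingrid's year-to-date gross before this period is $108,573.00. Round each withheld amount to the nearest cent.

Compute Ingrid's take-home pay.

FSA contribution: $65.31
Dependent-care account contribution: $31.23
Pre-tax total = $65.31 + $31.23 = $96.54
Taxable wages = $1,087.60 − $96.54 = $991.06
State income tax: $991.06 × 0.064 = $63.43
OASDI: cap not yet reached, full $1,087.60 is subject → $1,087.60 × 0.071 = $77.22
Parking fee: $79.52
Total deductions = $65.31 + $31.23 + $63.43 + $77.22 + $79.52 = $316.71
Net pay = $1,087.60 − $316.71 = $770.89

$770.89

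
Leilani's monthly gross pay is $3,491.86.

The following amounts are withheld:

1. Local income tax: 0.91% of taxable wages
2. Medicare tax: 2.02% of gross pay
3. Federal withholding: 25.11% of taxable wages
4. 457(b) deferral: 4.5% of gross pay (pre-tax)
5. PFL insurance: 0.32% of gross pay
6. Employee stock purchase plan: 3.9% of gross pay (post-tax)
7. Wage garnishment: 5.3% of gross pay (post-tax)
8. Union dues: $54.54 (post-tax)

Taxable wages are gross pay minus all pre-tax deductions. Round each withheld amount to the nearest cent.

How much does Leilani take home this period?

$2,009.53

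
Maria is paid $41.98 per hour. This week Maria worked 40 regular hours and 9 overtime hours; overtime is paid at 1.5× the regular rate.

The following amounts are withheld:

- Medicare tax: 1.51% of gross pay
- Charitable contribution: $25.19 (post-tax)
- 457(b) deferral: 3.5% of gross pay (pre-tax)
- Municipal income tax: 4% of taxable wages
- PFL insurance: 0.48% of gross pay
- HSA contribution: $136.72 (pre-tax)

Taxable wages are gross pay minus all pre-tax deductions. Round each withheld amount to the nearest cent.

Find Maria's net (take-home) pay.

Regular pay: 40 × $41.98 = $1,679.20
Overtime pay: 9 × $41.98 × 1.5 = $566.73
Gross pay = $1,679.20 + $566.73 = $2,245.93
457(b) deferral: $2,245.93 × 0.035 = $78.61
HSA contribution: $136.72
Pre-tax total = $78.61 + $136.72 = $215.33
Taxable wages = $2,245.93 − $215.33 = $2,030.60
Municipal income tax: $2,030.60 × 0.04 = $81.22
PFL insurance: $2,245.93 × 0.0048 = $10.78
Medicare tax: $2,245.93 × 0.0151 = $33.91
Charitable contribution: $25.19
Total deductions = $78.61 + $136.72 + $81.22 + $10.78 + $33.91 + $25.19 = $366.43
Net pay = $2,245.93 − $366.43 = $1,879.50

$1,879.50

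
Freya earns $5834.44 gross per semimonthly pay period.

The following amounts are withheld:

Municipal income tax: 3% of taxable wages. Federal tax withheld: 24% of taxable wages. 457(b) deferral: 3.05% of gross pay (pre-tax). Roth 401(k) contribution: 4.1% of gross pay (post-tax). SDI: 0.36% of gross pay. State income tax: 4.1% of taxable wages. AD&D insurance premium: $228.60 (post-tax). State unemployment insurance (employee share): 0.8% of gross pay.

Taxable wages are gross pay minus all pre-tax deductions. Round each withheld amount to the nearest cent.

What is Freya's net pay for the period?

$3361.83

457(b) deferral: $5834.44 × 0.0305 = $177.95
Taxable wages = $5834.44 − $177.95 = $5656.49
State income tax: $5656.49 × 0.041 = $231.92
Federal tax withheld: $5656.49 × 0.24 = $1357.56
Municipal income tax: $5656.49 × 0.03 = $169.69
SDI: $5834.44 × 0.0036 = $21.00
State unemployment insurance (employee share): $5834.44 × 0.008 = $46.68
Roth 401(k) contribution: $5834.44 × 0.041 = $239.21
AD&D insurance premium: $228.60
Total deductions = $177.95 + $231.92 + $1357.56 + $169.69 + $21.00 + $46.68 + $239.21 + $228.60 = $2472.61
Net pay = $5834.44 − $2472.61 = $3361.83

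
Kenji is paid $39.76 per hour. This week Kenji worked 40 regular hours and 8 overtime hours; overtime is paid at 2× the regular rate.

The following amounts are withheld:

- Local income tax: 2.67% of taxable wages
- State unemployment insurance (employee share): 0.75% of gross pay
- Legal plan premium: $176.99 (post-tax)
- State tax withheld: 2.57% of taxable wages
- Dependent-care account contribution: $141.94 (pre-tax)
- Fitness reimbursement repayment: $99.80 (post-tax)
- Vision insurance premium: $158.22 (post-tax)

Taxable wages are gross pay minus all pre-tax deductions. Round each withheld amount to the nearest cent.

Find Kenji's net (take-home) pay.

Regular pay: 40 × $39.76 = $1,590.40
Overtime pay: 8 × $39.76 × 2 = $636.16
Gross pay = $1,590.40 + $636.16 = $2,226.56
Dependent-care account contribution: $141.94
Taxable wages = $2,226.56 − $141.94 = $2,084.62
Local income tax: $2,084.62 × 0.0267 = $55.66
State tax withheld: $2,084.62 × 0.0257 = $53.57
State unemployment insurance (employee share): $2,226.56 × 0.0075 = $16.70
Vision insurance premium: $158.22
Fitness reimbursement repayment: $99.80
Legal plan premium: $176.99
Total deductions = $141.94 + $55.66 + $53.57 + $16.70 + $158.22 + $99.80 + $176.99 = $702.88
Net pay = $2,226.56 − $702.88 = $1,523.68

$1,523.68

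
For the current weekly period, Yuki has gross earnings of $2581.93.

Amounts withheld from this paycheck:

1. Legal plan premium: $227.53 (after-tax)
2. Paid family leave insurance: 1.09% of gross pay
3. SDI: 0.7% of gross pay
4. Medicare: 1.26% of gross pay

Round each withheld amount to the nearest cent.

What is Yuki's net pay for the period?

Medicare: $2581.93 × 0.0126 = $32.53
Paid family leave insurance: $2581.93 × 0.0109 = $28.14
SDI: $2581.93 × 0.007 = $18.07
Legal plan premium: $227.53
Total deductions = $32.53 + $28.14 + $18.07 + $227.53 = $306.27
Net pay = $2581.93 − $306.27 = $2275.66

$2275.66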